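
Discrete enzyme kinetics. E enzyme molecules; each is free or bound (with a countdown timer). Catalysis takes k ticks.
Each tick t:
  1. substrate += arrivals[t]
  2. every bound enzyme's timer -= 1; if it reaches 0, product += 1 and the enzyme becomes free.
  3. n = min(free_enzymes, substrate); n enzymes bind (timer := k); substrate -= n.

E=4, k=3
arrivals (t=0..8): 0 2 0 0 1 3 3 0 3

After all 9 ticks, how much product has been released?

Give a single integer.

Answer: 6

Derivation:
t=0: arr=0 -> substrate=0 bound=0 product=0
t=1: arr=2 -> substrate=0 bound=2 product=0
t=2: arr=0 -> substrate=0 bound=2 product=0
t=3: arr=0 -> substrate=0 bound=2 product=0
t=4: arr=1 -> substrate=0 bound=1 product=2
t=5: arr=3 -> substrate=0 bound=4 product=2
t=6: arr=3 -> substrate=3 bound=4 product=2
t=7: arr=0 -> substrate=2 bound=4 product=3
t=8: arr=3 -> substrate=2 bound=4 product=6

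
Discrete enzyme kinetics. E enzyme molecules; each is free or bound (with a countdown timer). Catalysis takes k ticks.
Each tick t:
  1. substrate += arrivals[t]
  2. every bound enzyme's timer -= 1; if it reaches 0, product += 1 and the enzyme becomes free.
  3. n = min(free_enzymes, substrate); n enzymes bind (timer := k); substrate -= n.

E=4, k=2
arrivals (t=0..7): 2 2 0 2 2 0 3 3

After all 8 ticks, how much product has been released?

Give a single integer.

t=0: arr=2 -> substrate=0 bound=2 product=0
t=1: arr=2 -> substrate=0 bound=4 product=0
t=2: arr=0 -> substrate=0 bound=2 product=2
t=3: arr=2 -> substrate=0 bound=2 product=4
t=4: arr=2 -> substrate=0 bound=4 product=4
t=5: arr=0 -> substrate=0 bound=2 product=6
t=6: arr=3 -> substrate=0 bound=3 product=8
t=7: arr=3 -> substrate=2 bound=4 product=8

Answer: 8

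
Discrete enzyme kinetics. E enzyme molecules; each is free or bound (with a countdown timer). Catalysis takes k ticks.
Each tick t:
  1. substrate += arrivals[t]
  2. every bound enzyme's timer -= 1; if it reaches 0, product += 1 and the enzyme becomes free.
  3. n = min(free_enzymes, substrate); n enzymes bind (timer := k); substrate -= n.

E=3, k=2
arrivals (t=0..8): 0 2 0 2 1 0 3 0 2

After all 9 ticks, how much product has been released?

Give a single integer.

Answer: 8

Derivation:
t=0: arr=0 -> substrate=0 bound=0 product=0
t=1: arr=2 -> substrate=0 bound=2 product=0
t=2: arr=0 -> substrate=0 bound=2 product=0
t=3: arr=2 -> substrate=0 bound=2 product=2
t=4: arr=1 -> substrate=0 bound=3 product=2
t=5: arr=0 -> substrate=0 bound=1 product=4
t=6: arr=3 -> substrate=0 bound=3 product=5
t=7: arr=0 -> substrate=0 bound=3 product=5
t=8: arr=2 -> substrate=0 bound=2 product=8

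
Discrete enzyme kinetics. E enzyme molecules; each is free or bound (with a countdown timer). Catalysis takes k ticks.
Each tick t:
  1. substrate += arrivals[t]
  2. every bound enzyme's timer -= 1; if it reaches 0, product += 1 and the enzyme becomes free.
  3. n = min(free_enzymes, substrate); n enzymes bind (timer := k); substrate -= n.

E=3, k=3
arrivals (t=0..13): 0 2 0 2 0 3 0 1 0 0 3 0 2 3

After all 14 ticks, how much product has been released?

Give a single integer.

Answer: 10

Derivation:
t=0: arr=0 -> substrate=0 bound=0 product=0
t=1: arr=2 -> substrate=0 bound=2 product=0
t=2: arr=0 -> substrate=0 bound=2 product=0
t=3: arr=2 -> substrate=1 bound=3 product=0
t=4: arr=0 -> substrate=0 bound=2 product=2
t=5: arr=3 -> substrate=2 bound=3 product=2
t=6: arr=0 -> substrate=1 bound=3 product=3
t=7: arr=1 -> substrate=1 bound=3 product=4
t=8: arr=0 -> substrate=0 bound=3 product=5
t=9: arr=0 -> substrate=0 bound=2 product=6
t=10: arr=3 -> substrate=1 bound=3 product=7
t=11: arr=0 -> substrate=0 bound=3 product=8
t=12: arr=2 -> substrate=2 bound=3 product=8
t=13: arr=3 -> substrate=3 bound=3 product=10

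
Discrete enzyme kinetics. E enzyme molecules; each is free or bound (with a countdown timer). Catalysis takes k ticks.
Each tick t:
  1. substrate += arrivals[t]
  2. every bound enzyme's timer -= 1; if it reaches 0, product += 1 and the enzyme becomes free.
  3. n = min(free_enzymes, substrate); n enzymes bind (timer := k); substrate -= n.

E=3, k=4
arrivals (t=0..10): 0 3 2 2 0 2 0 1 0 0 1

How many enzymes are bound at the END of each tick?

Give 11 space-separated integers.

t=0: arr=0 -> substrate=0 bound=0 product=0
t=1: arr=3 -> substrate=0 bound=3 product=0
t=2: arr=2 -> substrate=2 bound=3 product=0
t=3: arr=2 -> substrate=4 bound=3 product=0
t=4: arr=0 -> substrate=4 bound=3 product=0
t=5: arr=2 -> substrate=3 bound=3 product=3
t=6: arr=0 -> substrate=3 bound=3 product=3
t=7: arr=1 -> substrate=4 bound=3 product=3
t=8: arr=0 -> substrate=4 bound=3 product=3
t=9: arr=0 -> substrate=1 bound=3 product=6
t=10: arr=1 -> substrate=2 bound=3 product=6

Answer: 0 3 3 3 3 3 3 3 3 3 3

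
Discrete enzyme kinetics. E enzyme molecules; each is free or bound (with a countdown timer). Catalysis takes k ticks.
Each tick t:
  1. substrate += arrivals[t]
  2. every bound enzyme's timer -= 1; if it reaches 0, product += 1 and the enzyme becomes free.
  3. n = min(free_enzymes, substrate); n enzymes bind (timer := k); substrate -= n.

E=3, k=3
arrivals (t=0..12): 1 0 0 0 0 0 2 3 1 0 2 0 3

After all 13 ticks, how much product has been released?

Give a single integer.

t=0: arr=1 -> substrate=0 bound=1 product=0
t=1: arr=0 -> substrate=0 bound=1 product=0
t=2: arr=0 -> substrate=0 bound=1 product=0
t=3: arr=0 -> substrate=0 bound=0 product=1
t=4: arr=0 -> substrate=0 bound=0 product=1
t=5: arr=0 -> substrate=0 bound=0 product=1
t=6: arr=2 -> substrate=0 bound=2 product=1
t=7: arr=3 -> substrate=2 bound=3 product=1
t=8: arr=1 -> substrate=3 bound=3 product=1
t=9: arr=0 -> substrate=1 bound=3 product=3
t=10: arr=2 -> substrate=2 bound=3 product=4
t=11: arr=0 -> substrate=2 bound=3 product=4
t=12: arr=3 -> substrate=3 bound=3 product=6

Answer: 6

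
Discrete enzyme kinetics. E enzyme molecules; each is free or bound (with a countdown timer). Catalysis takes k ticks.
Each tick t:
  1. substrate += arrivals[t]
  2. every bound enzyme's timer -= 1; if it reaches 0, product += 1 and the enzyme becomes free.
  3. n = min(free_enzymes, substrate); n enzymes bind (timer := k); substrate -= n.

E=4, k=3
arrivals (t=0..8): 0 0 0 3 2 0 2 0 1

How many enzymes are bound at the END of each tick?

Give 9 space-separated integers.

t=0: arr=0 -> substrate=0 bound=0 product=0
t=1: arr=0 -> substrate=0 bound=0 product=0
t=2: arr=0 -> substrate=0 bound=0 product=0
t=3: arr=3 -> substrate=0 bound=3 product=0
t=4: arr=2 -> substrate=1 bound=4 product=0
t=5: arr=0 -> substrate=1 bound=4 product=0
t=6: arr=2 -> substrate=0 bound=4 product=3
t=7: arr=0 -> substrate=0 bound=3 product=4
t=8: arr=1 -> substrate=0 bound=4 product=4

Answer: 0 0 0 3 4 4 4 3 4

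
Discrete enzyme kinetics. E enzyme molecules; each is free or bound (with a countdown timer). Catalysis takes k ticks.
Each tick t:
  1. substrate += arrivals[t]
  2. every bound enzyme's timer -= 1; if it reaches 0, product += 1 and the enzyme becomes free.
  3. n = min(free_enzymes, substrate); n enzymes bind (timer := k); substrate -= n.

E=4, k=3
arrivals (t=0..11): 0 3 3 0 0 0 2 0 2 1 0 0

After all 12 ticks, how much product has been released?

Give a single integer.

t=0: arr=0 -> substrate=0 bound=0 product=0
t=1: arr=3 -> substrate=0 bound=3 product=0
t=2: arr=3 -> substrate=2 bound=4 product=0
t=3: arr=0 -> substrate=2 bound=4 product=0
t=4: arr=0 -> substrate=0 bound=3 product=3
t=5: arr=0 -> substrate=0 bound=2 product=4
t=6: arr=2 -> substrate=0 bound=4 product=4
t=7: arr=0 -> substrate=0 bound=2 product=6
t=8: arr=2 -> substrate=0 bound=4 product=6
t=9: arr=1 -> substrate=0 bound=3 product=8
t=10: arr=0 -> substrate=0 bound=3 product=8
t=11: arr=0 -> substrate=0 bound=1 product=10

Answer: 10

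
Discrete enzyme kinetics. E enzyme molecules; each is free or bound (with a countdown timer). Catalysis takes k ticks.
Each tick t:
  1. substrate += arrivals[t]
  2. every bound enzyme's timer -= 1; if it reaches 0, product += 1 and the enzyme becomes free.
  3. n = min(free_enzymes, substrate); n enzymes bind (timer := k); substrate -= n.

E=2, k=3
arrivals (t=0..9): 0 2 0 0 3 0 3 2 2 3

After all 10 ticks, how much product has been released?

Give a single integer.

t=0: arr=0 -> substrate=0 bound=0 product=0
t=1: arr=2 -> substrate=0 bound=2 product=0
t=2: arr=0 -> substrate=0 bound=2 product=0
t=3: arr=0 -> substrate=0 bound=2 product=0
t=4: arr=3 -> substrate=1 bound=2 product=2
t=5: arr=0 -> substrate=1 bound=2 product=2
t=6: arr=3 -> substrate=4 bound=2 product=2
t=7: arr=2 -> substrate=4 bound=2 product=4
t=8: arr=2 -> substrate=6 bound=2 product=4
t=9: arr=3 -> substrate=9 bound=2 product=4

Answer: 4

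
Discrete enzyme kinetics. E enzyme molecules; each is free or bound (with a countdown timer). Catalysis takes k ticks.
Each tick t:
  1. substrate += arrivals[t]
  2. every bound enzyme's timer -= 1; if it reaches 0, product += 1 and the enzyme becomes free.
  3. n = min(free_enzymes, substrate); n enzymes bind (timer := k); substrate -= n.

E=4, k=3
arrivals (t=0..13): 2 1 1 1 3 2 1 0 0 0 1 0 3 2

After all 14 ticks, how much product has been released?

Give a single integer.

t=0: arr=2 -> substrate=0 bound=2 product=0
t=1: arr=1 -> substrate=0 bound=3 product=0
t=2: arr=1 -> substrate=0 bound=4 product=0
t=3: arr=1 -> substrate=0 bound=3 product=2
t=4: arr=3 -> substrate=1 bound=4 product=3
t=5: arr=2 -> substrate=2 bound=4 product=4
t=6: arr=1 -> substrate=2 bound=4 product=5
t=7: arr=0 -> substrate=0 bound=4 product=7
t=8: arr=0 -> substrate=0 bound=3 product=8
t=9: arr=0 -> substrate=0 bound=2 product=9
t=10: arr=1 -> substrate=0 bound=1 product=11
t=11: arr=0 -> substrate=0 bound=1 product=11
t=12: arr=3 -> substrate=0 bound=4 product=11
t=13: arr=2 -> substrate=1 bound=4 product=12

Answer: 12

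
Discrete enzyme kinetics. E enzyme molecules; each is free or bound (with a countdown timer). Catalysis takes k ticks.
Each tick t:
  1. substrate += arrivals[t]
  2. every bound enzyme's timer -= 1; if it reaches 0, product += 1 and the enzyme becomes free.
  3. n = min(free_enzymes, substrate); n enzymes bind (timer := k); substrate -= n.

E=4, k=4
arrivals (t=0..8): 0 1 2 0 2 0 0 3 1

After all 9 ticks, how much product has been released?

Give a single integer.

Answer: 4

Derivation:
t=0: arr=0 -> substrate=0 bound=0 product=0
t=1: arr=1 -> substrate=0 bound=1 product=0
t=2: arr=2 -> substrate=0 bound=3 product=0
t=3: arr=0 -> substrate=0 bound=3 product=0
t=4: arr=2 -> substrate=1 bound=4 product=0
t=5: arr=0 -> substrate=0 bound=4 product=1
t=6: arr=0 -> substrate=0 bound=2 product=3
t=7: arr=3 -> substrate=1 bound=4 product=3
t=8: arr=1 -> substrate=1 bound=4 product=4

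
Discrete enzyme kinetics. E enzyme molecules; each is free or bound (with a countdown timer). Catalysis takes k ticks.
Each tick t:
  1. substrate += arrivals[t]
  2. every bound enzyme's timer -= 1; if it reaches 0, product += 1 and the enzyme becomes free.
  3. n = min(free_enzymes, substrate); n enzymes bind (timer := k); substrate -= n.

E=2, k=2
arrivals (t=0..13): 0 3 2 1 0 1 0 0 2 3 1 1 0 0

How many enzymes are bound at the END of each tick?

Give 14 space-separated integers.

t=0: arr=0 -> substrate=0 bound=0 product=0
t=1: arr=3 -> substrate=1 bound=2 product=0
t=2: arr=2 -> substrate=3 bound=2 product=0
t=3: arr=1 -> substrate=2 bound=2 product=2
t=4: arr=0 -> substrate=2 bound=2 product=2
t=5: arr=1 -> substrate=1 bound=2 product=4
t=6: arr=0 -> substrate=1 bound=2 product=4
t=7: arr=0 -> substrate=0 bound=1 product=6
t=8: arr=2 -> substrate=1 bound=2 product=6
t=9: arr=3 -> substrate=3 bound=2 product=7
t=10: arr=1 -> substrate=3 bound=2 product=8
t=11: arr=1 -> substrate=3 bound=2 product=9
t=12: arr=0 -> substrate=2 bound=2 product=10
t=13: arr=0 -> substrate=1 bound=2 product=11

Answer: 0 2 2 2 2 2 2 1 2 2 2 2 2 2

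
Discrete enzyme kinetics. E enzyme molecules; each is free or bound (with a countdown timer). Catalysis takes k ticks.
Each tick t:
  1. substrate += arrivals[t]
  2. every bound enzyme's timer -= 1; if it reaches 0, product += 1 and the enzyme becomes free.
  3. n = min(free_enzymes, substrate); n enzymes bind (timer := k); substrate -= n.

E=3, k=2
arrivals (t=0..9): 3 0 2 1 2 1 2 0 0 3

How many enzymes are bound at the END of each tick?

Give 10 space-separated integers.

t=0: arr=3 -> substrate=0 bound=3 product=0
t=1: arr=0 -> substrate=0 bound=3 product=0
t=2: arr=2 -> substrate=0 bound=2 product=3
t=3: arr=1 -> substrate=0 bound=3 product=3
t=4: arr=2 -> substrate=0 bound=3 product=5
t=5: arr=1 -> substrate=0 bound=3 product=6
t=6: arr=2 -> substrate=0 bound=3 product=8
t=7: arr=0 -> substrate=0 bound=2 product=9
t=8: arr=0 -> substrate=0 bound=0 product=11
t=9: arr=3 -> substrate=0 bound=3 product=11

Answer: 3 3 2 3 3 3 3 2 0 3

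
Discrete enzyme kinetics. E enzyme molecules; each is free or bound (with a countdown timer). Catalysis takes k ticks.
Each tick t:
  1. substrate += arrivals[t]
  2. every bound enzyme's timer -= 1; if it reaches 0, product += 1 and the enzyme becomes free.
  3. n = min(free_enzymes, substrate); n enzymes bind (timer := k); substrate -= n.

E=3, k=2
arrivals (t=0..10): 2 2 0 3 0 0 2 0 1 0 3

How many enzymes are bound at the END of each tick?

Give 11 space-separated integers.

Answer: 2 3 2 3 3 1 2 2 1 1 3

Derivation:
t=0: arr=2 -> substrate=0 bound=2 product=0
t=1: arr=2 -> substrate=1 bound=3 product=0
t=2: arr=0 -> substrate=0 bound=2 product=2
t=3: arr=3 -> substrate=1 bound=3 product=3
t=4: arr=0 -> substrate=0 bound=3 product=4
t=5: arr=0 -> substrate=0 bound=1 product=6
t=6: arr=2 -> substrate=0 bound=2 product=7
t=7: arr=0 -> substrate=0 bound=2 product=7
t=8: arr=1 -> substrate=0 bound=1 product=9
t=9: arr=0 -> substrate=0 bound=1 product=9
t=10: arr=3 -> substrate=0 bound=3 product=10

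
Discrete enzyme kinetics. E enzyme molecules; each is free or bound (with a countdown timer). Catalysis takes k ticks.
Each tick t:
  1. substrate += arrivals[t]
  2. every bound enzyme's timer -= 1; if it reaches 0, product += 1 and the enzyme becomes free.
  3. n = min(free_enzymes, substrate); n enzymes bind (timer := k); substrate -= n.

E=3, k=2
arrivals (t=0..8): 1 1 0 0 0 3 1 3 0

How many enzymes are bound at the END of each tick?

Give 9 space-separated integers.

t=0: arr=1 -> substrate=0 bound=1 product=0
t=1: arr=1 -> substrate=0 bound=2 product=0
t=2: arr=0 -> substrate=0 bound=1 product=1
t=3: arr=0 -> substrate=0 bound=0 product=2
t=4: arr=0 -> substrate=0 bound=0 product=2
t=5: arr=3 -> substrate=0 bound=3 product=2
t=6: arr=1 -> substrate=1 bound=3 product=2
t=7: arr=3 -> substrate=1 bound=3 product=5
t=8: arr=0 -> substrate=1 bound=3 product=5

Answer: 1 2 1 0 0 3 3 3 3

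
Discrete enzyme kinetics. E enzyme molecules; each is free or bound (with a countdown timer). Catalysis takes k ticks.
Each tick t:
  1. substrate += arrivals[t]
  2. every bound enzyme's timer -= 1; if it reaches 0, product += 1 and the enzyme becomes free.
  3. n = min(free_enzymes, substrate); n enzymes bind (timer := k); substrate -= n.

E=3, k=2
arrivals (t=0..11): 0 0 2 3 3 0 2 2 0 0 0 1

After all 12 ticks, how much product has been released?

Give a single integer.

t=0: arr=0 -> substrate=0 bound=0 product=0
t=1: arr=0 -> substrate=0 bound=0 product=0
t=2: arr=2 -> substrate=0 bound=2 product=0
t=3: arr=3 -> substrate=2 bound=3 product=0
t=4: arr=3 -> substrate=3 bound=3 product=2
t=5: arr=0 -> substrate=2 bound=3 product=3
t=6: arr=2 -> substrate=2 bound=3 product=5
t=7: arr=2 -> substrate=3 bound=3 product=6
t=8: arr=0 -> substrate=1 bound=3 product=8
t=9: arr=0 -> substrate=0 bound=3 product=9
t=10: arr=0 -> substrate=0 bound=1 product=11
t=11: arr=1 -> substrate=0 bound=1 product=12

Answer: 12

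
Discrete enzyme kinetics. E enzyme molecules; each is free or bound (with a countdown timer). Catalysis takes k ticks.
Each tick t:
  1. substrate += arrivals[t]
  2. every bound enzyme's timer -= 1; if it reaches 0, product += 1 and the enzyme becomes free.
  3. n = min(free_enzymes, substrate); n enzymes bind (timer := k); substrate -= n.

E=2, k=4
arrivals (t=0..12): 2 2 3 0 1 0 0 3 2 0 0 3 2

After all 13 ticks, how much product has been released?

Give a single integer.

Answer: 6

Derivation:
t=0: arr=2 -> substrate=0 bound=2 product=0
t=1: arr=2 -> substrate=2 bound=2 product=0
t=2: arr=3 -> substrate=5 bound=2 product=0
t=3: arr=0 -> substrate=5 bound=2 product=0
t=4: arr=1 -> substrate=4 bound=2 product=2
t=5: arr=0 -> substrate=4 bound=2 product=2
t=6: arr=0 -> substrate=4 bound=2 product=2
t=7: arr=3 -> substrate=7 bound=2 product=2
t=8: arr=2 -> substrate=7 bound=2 product=4
t=9: arr=0 -> substrate=7 bound=2 product=4
t=10: arr=0 -> substrate=7 bound=2 product=4
t=11: arr=3 -> substrate=10 bound=2 product=4
t=12: arr=2 -> substrate=10 bound=2 product=6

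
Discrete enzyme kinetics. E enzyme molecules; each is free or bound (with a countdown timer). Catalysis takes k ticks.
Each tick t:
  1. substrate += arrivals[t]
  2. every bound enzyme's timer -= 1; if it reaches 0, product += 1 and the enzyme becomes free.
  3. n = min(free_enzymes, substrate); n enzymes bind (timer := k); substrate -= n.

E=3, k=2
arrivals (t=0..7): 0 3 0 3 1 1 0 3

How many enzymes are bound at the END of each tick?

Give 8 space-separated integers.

t=0: arr=0 -> substrate=0 bound=0 product=0
t=1: arr=3 -> substrate=0 bound=3 product=0
t=2: arr=0 -> substrate=0 bound=3 product=0
t=3: arr=3 -> substrate=0 bound=3 product=3
t=4: arr=1 -> substrate=1 bound=3 product=3
t=5: arr=1 -> substrate=0 bound=2 product=6
t=6: arr=0 -> substrate=0 bound=2 product=6
t=7: arr=3 -> substrate=0 bound=3 product=8

Answer: 0 3 3 3 3 2 2 3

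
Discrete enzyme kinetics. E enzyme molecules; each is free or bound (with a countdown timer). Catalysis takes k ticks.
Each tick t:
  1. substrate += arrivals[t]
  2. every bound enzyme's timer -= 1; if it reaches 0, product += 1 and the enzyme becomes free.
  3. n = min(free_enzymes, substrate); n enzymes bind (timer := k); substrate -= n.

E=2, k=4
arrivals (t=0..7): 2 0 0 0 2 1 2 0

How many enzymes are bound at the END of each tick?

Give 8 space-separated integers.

t=0: arr=2 -> substrate=0 bound=2 product=0
t=1: arr=0 -> substrate=0 bound=2 product=0
t=2: arr=0 -> substrate=0 bound=2 product=0
t=3: arr=0 -> substrate=0 bound=2 product=0
t=4: arr=2 -> substrate=0 bound=2 product=2
t=5: arr=1 -> substrate=1 bound=2 product=2
t=6: arr=2 -> substrate=3 bound=2 product=2
t=7: arr=0 -> substrate=3 bound=2 product=2

Answer: 2 2 2 2 2 2 2 2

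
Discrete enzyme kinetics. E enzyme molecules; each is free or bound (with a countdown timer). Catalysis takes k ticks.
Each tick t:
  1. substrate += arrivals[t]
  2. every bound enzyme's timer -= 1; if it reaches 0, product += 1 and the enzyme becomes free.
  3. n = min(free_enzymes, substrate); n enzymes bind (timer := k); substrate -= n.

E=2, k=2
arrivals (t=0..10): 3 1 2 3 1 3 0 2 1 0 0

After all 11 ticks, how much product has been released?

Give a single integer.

Answer: 10

Derivation:
t=0: arr=3 -> substrate=1 bound=2 product=0
t=1: arr=1 -> substrate=2 bound=2 product=0
t=2: arr=2 -> substrate=2 bound=2 product=2
t=3: arr=3 -> substrate=5 bound=2 product=2
t=4: arr=1 -> substrate=4 bound=2 product=4
t=5: arr=3 -> substrate=7 bound=2 product=4
t=6: arr=0 -> substrate=5 bound=2 product=6
t=7: arr=2 -> substrate=7 bound=2 product=6
t=8: arr=1 -> substrate=6 bound=2 product=8
t=9: arr=0 -> substrate=6 bound=2 product=8
t=10: arr=0 -> substrate=4 bound=2 product=10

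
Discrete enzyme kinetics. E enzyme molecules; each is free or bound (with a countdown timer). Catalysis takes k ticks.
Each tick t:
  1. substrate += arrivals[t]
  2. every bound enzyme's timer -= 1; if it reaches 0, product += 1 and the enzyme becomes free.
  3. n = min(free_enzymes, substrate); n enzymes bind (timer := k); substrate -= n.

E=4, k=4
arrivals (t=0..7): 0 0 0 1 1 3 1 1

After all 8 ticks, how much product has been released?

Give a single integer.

t=0: arr=0 -> substrate=0 bound=0 product=0
t=1: arr=0 -> substrate=0 bound=0 product=0
t=2: arr=0 -> substrate=0 bound=0 product=0
t=3: arr=1 -> substrate=0 bound=1 product=0
t=4: arr=1 -> substrate=0 bound=2 product=0
t=5: arr=3 -> substrate=1 bound=4 product=0
t=6: arr=1 -> substrate=2 bound=4 product=0
t=7: arr=1 -> substrate=2 bound=4 product=1

Answer: 1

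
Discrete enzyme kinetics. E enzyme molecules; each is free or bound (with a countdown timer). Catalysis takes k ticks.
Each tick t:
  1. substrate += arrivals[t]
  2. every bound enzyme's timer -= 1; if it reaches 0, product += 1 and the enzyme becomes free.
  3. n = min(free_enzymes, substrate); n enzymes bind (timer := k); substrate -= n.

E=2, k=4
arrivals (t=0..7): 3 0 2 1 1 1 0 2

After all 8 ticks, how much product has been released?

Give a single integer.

Answer: 2

Derivation:
t=0: arr=3 -> substrate=1 bound=2 product=0
t=1: arr=0 -> substrate=1 bound=2 product=0
t=2: arr=2 -> substrate=3 bound=2 product=0
t=3: arr=1 -> substrate=4 bound=2 product=0
t=4: arr=1 -> substrate=3 bound=2 product=2
t=5: arr=1 -> substrate=4 bound=2 product=2
t=6: arr=0 -> substrate=4 bound=2 product=2
t=7: arr=2 -> substrate=6 bound=2 product=2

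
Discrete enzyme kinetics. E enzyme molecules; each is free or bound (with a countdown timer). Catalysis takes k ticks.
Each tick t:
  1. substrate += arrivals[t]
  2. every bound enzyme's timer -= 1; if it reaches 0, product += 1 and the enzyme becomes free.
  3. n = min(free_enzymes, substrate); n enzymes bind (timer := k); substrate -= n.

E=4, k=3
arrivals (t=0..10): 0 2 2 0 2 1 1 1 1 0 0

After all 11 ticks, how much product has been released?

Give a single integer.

t=0: arr=0 -> substrate=0 bound=0 product=0
t=1: arr=2 -> substrate=0 bound=2 product=0
t=2: arr=2 -> substrate=0 bound=4 product=0
t=3: arr=0 -> substrate=0 bound=4 product=0
t=4: arr=2 -> substrate=0 bound=4 product=2
t=5: arr=1 -> substrate=0 bound=3 product=4
t=6: arr=1 -> substrate=0 bound=4 product=4
t=7: arr=1 -> substrate=0 bound=3 product=6
t=8: arr=1 -> substrate=0 bound=3 product=7
t=9: arr=0 -> substrate=0 bound=2 product=8
t=10: arr=0 -> substrate=0 bound=1 product=9

Answer: 9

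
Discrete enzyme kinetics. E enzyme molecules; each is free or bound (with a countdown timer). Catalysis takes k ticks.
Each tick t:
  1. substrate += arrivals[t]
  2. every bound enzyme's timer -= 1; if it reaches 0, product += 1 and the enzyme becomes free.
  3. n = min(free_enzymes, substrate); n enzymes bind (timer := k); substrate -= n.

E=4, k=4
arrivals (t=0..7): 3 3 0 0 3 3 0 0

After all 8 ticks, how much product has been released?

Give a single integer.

Answer: 4

Derivation:
t=0: arr=3 -> substrate=0 bound=3 product=0
t=1: arr=3 -> substrate=2 bound=4 product=0
t=2: arr=0 -> substrate=2 bound=4 product=0
t=3: arr=0 -> substrate=2 bound=4 product=0
t=4: arr=3 -> substrate=2 bound=4 product=3
t=5: arr=3 -> substrate=4 bound=4 product=4
t=6: arr=0 -> substrate=4 bound=4 product=4
t=7: arr=0 -> substrate=4 bound=4 product=4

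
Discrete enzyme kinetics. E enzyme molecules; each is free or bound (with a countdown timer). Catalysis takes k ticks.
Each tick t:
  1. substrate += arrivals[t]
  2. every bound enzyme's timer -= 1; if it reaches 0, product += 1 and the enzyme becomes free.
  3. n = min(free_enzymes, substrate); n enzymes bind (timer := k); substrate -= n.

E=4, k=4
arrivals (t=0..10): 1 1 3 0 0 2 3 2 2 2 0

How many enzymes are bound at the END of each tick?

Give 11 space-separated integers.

Answer: 1 2 4 4 4 4 4 4 4 4 4

Derivation:
t=0: arr=1 -> substrate=0 bound=1 product=0
t=1: arr=1 -> substrate=0 bound=2 product=0
t=2: arr=3 -> substrate=1 bound=4 product=0
t=3: arr=0 -> substrate=1 bound=4 product=0
t=4: arr=0 -> substrate=0 bound=4 product=1
t=5: arr=2 -> substrate=1 bound=4 product=2
t=6: arr=3 -> substrate=2 bound=4 product=4
t=7: arr=2 -> substrate=4 bound=4 product=4
t=8: arr=2 -> substrate=5 bound=4 product=5
t=9: arr=2 -> substrate=6 bound=4 product=6
t=10: arr=0 -> substrate=4 bound=4 product=8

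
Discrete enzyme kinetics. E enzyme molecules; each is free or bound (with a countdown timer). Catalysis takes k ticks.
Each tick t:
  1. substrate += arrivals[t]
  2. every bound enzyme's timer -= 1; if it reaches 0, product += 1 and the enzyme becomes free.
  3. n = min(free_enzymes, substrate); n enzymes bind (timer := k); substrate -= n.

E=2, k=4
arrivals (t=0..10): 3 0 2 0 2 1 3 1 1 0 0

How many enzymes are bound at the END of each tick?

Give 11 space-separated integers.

t=0: arr=3 -> substrate=1 bound=2 product=0
t=1: arr=0 -> substrate=1 bound=2 product=0
t=2: arr=2 -> substrate=3 bound=2 product=0
t=3: arr=0 -> substrate=3 bound=2 product=0
t=4: arr=2 -> substrate=3 bound=2 product=2
t=5: arr=1 -> substrate=4 bound=2 product=2
t=6: arr=3 -> substrate=7 bound=2 product=2
t=7: arr=1 -> substrate=8 bound=2 product=2
t=8: arr=1 -> substrate=7 bound=2 product=4
t=9: arr=0 -> substrate=7 bound=2 product=4
t=10: arr=0 -> substrate=7 bound=2 product=4

Answer: 2 2 2 2 2 2 2 2 2 2 2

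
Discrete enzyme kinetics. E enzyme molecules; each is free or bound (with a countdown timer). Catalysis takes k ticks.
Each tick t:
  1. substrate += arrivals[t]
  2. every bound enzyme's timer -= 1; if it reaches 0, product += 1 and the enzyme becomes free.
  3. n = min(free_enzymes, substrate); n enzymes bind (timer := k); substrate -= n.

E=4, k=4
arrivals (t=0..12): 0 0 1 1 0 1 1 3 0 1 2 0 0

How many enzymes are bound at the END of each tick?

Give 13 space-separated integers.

t=0: arr=0 -> substrate=0 bound=0 product=0
t=1: arr=0 -> substrate=0 bound=0 product=0
t=2: arr=1 -> substrate=0 bound=1 product=0
t=3: arr=1 -> substrate=0 bound=2 product=0
t=4: arr=0 -> substrate=0 bound=2 product=0
t=5: arr=1 -> substrate=0 bound=3 product=0
t=6: arr=1 -> substrate=0 bound=3 product=1
t=7: arr=3 -> substrate=1 bound=4 product=2
t=8: arr=0 -> substrate=1 bound=4 product=2
t=9: arr=1 -> substrate=1 bound=4 product=3
t=10: arr=2 -> substrate=2 bound=4 product=4
t=11: arr=0 -> substrate=0 bound=4 product=6
t=12: arr=0 -> substrate=0 bound=4 product=6

Answer: 0 0 1 2 2 3 3 4 4 4 4 4 4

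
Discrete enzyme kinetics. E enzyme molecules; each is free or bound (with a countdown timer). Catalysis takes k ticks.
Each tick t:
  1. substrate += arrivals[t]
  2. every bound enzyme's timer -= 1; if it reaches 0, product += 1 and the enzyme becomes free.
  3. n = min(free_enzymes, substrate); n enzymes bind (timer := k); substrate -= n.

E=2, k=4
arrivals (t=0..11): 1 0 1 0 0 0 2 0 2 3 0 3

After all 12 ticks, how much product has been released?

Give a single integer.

Answer: 4

Derivation:
t=0: arr=1 -> substrate=0 bound=1 product=0
t=1: arr=0 -> substrate=0 bound=1 product=0
t=2: arr=1 -> substrate=0 bound=2 product=0
t=3: arr=0 -> substrate=0 bound=2 product=0
t=4: arr=0 -> substrate=0 bound=1 product=1
t=5: arr=0 -> substrate=0 bound=1 product=1
t=6: arr=2 -> substrate=0 bound=2 product=2
t=7: arr=0 -> substrate=0 bound=2 product=2
t=8: arr=2 -> substrate=2 bound=2 product=2
t=9: arr=3 -> substrate=5 bound=2 product=2
t=10: arr=0 -> substrate=3 bound=2 product=4
t=11: arr=3 -> substrate=6 bound=2 product=4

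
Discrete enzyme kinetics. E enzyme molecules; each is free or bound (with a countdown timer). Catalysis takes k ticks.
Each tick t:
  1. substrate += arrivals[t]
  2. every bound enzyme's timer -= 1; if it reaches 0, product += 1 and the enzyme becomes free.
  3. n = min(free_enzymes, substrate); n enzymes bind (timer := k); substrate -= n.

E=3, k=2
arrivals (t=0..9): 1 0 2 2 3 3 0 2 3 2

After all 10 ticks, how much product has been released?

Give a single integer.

Answer: 10

Derivation:
t=0: arr=1 -> substrate=0 bound=1 product=0
t=1: arr=0 -> substrate=0 bound=1 product=0
t=2: arr=2 -> substrate=0 bound=2 product=1
t=3: arr=2 -> substrate=1 bound=3 product=1
t=4: arr=3 -> substrate=2 bound=3 product=3
t=5: arr=3 -> substrate=4 bound=3 product=4
t=6: arr=0 -> substrate=2 bound=3 product=6
t=7: arr=2 -> substrate=3 bound=3 product=7
t=8: arr=3 -> substrate=4 bound=3 product=9
t=9: arr=2 -> substrate=5 bound=3 product=10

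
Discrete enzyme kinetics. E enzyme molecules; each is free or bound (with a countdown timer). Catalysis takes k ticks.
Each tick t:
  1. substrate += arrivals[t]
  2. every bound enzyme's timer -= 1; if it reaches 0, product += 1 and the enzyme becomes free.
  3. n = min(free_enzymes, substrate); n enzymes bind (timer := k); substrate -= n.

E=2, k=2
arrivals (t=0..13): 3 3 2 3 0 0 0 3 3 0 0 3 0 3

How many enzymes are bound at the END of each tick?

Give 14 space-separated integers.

Answer: 2 2 2 2 2 2 2 2 2 2 2 2 2 2

Derivation:
t=0: arr=3 -> substrate=1 bound=2 product=0
t=1: arr=3 -> substrate=4 bound=2 product=0
t=2: arr=2 -> substrate=4 bound=2 product=2
t=3: arr=3 -> substrate=7 bound=2 product=2
t=4: arr=0 -> substrate=5 bound=2 product=4
t=5: arr=0 -> substrate=5 bound=2 product=4
t=6: arr=0 -> substrate=3 bound=2 product=6
t=7: arr=3 -> substrate=6 bound=2 product=6
t=8: arr=3 -> substrate=7 bound=2 product=8
t=9: arr=0 -> substrate=7 bound=2 product=8
t=10: arr=0 -> substrate=5 bound=2 product=10
t=11: arr=3 -> substrate=8 bound=2 product=10
t=12: arr=0 -> substrate=6 bound=2 product=12
t=13: arr=3 -> substrate=9 bound=2 product=12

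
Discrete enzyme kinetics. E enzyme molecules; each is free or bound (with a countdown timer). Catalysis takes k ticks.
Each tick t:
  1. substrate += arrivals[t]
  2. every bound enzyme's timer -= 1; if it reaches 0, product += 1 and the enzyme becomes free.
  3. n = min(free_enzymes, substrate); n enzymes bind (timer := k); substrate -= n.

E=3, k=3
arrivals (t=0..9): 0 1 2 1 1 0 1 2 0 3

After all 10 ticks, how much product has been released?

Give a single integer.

t=0: arr=0 -> substrate=0 bound=0 product=0
t=1: arr=1 -> substrate=0 bound=1 product=0
t=2: arr=2 -> substrate=0 bound=3 product=0
t=3: arr=1 -> substrate=1 bound=3 product=0
t=4: arr=1 -> substrate=1 bound=3 product=1
t=5: arr=0 -> substrate=0 bound=2 product=3
t=6: arr=1 -> substrate=0 bound=3 product=3
t=7: arr=2 -> substrate=1 bound=3 product=4
t=8: arr=0 -> substrate=0 bound=3 product=5
t=9: arr=3 -> substrate=2 bound=3 product=6

Answer: 6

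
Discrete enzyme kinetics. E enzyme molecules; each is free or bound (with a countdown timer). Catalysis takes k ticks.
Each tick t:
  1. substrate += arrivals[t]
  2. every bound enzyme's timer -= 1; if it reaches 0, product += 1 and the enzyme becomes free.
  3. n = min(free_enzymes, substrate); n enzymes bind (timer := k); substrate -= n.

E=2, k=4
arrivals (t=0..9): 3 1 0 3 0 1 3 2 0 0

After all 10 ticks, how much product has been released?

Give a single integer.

t=0: arr=3 -> substrate=1 bound=2 product=0
t=1: arr=1 -> substrate=2 bound=2 product=0
t=2: arr=0 -> substrate=2 bound=2 product=0
t=3: arr=3 -> substrate=5 bound=2 product=0
t=4: arr=0 -> substrate=3 bound=2 product=2
t=5: arr=1 -> substrate=4 bound=2 product=2
t=6: arr=3 -> substrate=7 bound=2 product=2
t=7: arr=2 -> substrate=9 bound=2 product=2
t=8: arr=0 -> substrate=7 bound=2 product=4
t=9: arr=0 -> substrate=7 bound=2 product=4

Answer: 4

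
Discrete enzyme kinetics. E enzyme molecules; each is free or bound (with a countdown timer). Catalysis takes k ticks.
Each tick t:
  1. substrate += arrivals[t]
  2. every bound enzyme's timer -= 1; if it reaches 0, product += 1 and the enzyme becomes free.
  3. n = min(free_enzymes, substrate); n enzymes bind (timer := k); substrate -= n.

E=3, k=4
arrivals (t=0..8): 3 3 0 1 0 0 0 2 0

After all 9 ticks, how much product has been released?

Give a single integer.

t=0: arr=3 -> substrate=0 bound=3 product=0
t=1: arr=3 -> substrate=3 bound=3 product=0
t=2: arr=0 -> substrate=3 bound=3 product=0
t=3: arr=1 -> substrate=4 bound=3 product=0
t=4: arr=0 -> substrate=1 bound=3 product=3
t=5: arr=0 -> substrate=1 bound=3 product=3
t=6: arr=0 -> substrate=1 bound=3 product=3
t=7: arr=2 -> substrate=3 bound=3 product=3
t=8: arr=0 -> substrate=0 bound=3 product=6

Answer: 6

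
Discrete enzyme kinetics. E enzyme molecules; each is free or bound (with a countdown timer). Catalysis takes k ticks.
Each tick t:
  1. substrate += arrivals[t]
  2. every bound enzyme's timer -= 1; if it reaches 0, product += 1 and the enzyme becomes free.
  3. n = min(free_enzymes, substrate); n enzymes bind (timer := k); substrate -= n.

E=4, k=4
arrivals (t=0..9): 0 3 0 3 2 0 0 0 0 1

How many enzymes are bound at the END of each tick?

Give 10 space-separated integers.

t=0: arr=0 -> substrate=0 bound=0 product=0
t=1: arr=3 -> substrate=0 bound=3 product=0
t=2: arr=0 -> substrate=0 bound=3 product=0
t=3: arr=3 -> substrate=2 bound=4 product=0
t=4: arr=2 -> substrate=4 bound=4 product=0
t=5: arr=0 -> substrate=1 bound=4 product=3
t=6: arr=0 -> substrate=1 bound=4 product=3
t=7: arr=0 -> substrate=0 bound=4 product=4
t=8: arr=0 -> substrate=0 bound=4 product=4
t=9: arr=1 -> substrate=0 bound=2 product=7

Answer: 0 3 3 4 4 4 4 4 4 2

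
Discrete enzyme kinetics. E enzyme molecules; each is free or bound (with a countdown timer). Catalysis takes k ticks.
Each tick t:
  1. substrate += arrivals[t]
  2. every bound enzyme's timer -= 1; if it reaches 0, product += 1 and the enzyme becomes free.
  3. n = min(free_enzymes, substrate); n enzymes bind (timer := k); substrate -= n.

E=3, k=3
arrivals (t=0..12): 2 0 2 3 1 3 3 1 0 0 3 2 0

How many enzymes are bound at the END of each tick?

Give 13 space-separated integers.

Answer: 2 2 3 3 3 3 3 3 3 3 3 3 3

Derivation:
t=0: arr=2 -> substrate=0 bound=2 product=0
t=1: arr=0 -> substrate=0 bound=2 product=0
t=2: arr=2 -> substrate=1 bound=3 product=0
t=3: arr=3 -> substrate=2 bound=3 product=2
t=4: arr=1 -> substrate=3 bound=3 product=2
t=5: arr=3 -> substrate=5 bound=3 product=3
t=6: arr=3 -> substrate=6 bound=3 product=5
t=7: arr=1 -> substrate=7 bound=3 product=5
t=8: arr=0 -> substrate=6 bound=3 product=6
t=9: arr=0 -> substrate=4 bound=3 product=8
t=10: arr=3 -> substrate=7 bound=3 product=8
t=11: arr=2 -> substrate=8 bound=3 product=9
t=12: arr=0 -> substrate=6 bound=3 product=11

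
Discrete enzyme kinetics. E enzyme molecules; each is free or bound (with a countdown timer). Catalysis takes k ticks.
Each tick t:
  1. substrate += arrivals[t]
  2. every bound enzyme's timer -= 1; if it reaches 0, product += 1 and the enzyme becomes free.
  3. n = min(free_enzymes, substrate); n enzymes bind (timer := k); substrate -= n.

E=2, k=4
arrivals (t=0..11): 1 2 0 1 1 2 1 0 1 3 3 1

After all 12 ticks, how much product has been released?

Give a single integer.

Answer: 4

Derivation:
t=0: arr=1 -> substrate=0 bound=1 product=0
t=1: arr=2 -> substrate=1 bound=2 product=0
t=2: arr=0 -> substrate=1 bound=2 product=0
t=3: arr=1 -> substrate=2 bound=2 product=0
t=4: arr=1 -> substrate=2 bound=2 product=1
t=5: arr=2 -> substrate=3 bound=2 product=2
t=6: arr=1 -> substrate=4 bound=2 product=2
t=7: arr=0 -> substrate=4 bound=2 product=2
t=8: arr=1 -> substrate=4 bound=2 product=3
t=9: arr=3 -> substrate=6 bound=2 product=4
t=10: arr=3 -> substrate=9 bound=2 product=4
t=11: arr=1 -> substrate=10 bound=2 product=4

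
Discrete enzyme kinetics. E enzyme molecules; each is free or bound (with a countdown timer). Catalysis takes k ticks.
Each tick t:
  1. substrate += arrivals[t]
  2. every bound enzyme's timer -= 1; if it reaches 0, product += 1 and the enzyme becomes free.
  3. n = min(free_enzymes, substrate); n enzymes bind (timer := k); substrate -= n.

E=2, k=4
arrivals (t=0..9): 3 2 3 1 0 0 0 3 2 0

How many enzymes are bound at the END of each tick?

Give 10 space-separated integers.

Answer: 2 2 2 2 2 2 2 2 2 2

Derivation:
t=0: arr=3 -> substrate=1 bound=2 product=0
t=1: arr=2 -> substrate=3 bound=2 product=0
t=2: arr=3 -> substrate=6 bound=2 product=0
t=3: arr=1 -> substrate=7 bound=2 product=0
t=4: arr=0 -> substrate=5 bound=2 product=2
t=5: arr=0 -> substrate=5 bound=2 product=2
t=6: arr=0 -> substrate=5 bound=2 product=2
t=7: arr=3 -> substrate=8 bound=2 product=2
t=8: arr=2 -> substrate=8 bound=2 product=4
t=9: arr=0 -> substrate=8 bound=2 product=4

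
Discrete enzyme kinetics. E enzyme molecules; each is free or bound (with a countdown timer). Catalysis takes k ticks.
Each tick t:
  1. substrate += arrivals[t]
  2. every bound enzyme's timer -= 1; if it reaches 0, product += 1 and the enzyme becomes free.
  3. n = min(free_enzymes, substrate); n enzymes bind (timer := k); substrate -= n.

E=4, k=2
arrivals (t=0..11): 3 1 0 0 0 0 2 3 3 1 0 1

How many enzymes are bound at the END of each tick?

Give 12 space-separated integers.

t=0: arr=3 -> substrate=0 bound=3 product=0
t=1: arr=1 -> substrate=0 bound=4 product=0
t=2: arr=0 -> substrate=0 bound=1 product=3
t=3: arr=0 -> substrate=0 bound=0 product=4
t=4: arr=0 -> substrate=0 bound=0 product=4
t=5: arr=0 -> substrate=0 bound=0 product=4
t=6: arr=2 -> substrate=0 bound=2 product=4
t=7: arr=3 -> substrate=1 bound=4 product=4
t=8: arr=3 -> substrate=2 bound=4 product=6
t=9: arr=1 -> substrate=1 bound=4 product=8
t=10: arr=0 -> substrate=0 bound=3 product=10
t=11: arr=1 -> substrate=0 bound=2 product=12

Answer: 3 4 1 0 0 0 2 4 4 4 3 2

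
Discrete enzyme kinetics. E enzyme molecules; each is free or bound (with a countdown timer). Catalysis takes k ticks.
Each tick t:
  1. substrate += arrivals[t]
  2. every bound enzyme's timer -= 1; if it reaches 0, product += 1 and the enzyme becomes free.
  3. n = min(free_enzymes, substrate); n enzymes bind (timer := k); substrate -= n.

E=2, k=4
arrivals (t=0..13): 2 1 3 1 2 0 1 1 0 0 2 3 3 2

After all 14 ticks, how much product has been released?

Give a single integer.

Answer: 6

Derivation:
t=0: arr=2 -> substrate=0 bound=2 product=0
t=1: arr=1 -> substrate=1 bound=2 product=0
t=2: arr=3 -> substrate=4 bound=2 product=0
t=3: arr=1 -> substrate=5 bound=2 product=0
t=4: arr=2 -> substrate=5 bound=2 product=2
t=5: arr=0 -> substrate=5 bound=2 product=2
t=6: arr=1 -> substrate=6 bound=2 product=2
t=7: arr=1 -> substrate=7 bound=2 product=2
t=8: arr=0 -> substrate=5 bound=2 product=4
t=9: arr=0 -> substrate=5 bound=2 product=4
t=10: arr=2 -> substrate=7 bound=2 product=4
t=11: arr=3 -> substrate=10 bound=2 product=4
t=12: arr=3 -> substrate=11 bound=2 product=6
t=13: arr=2 -> substrate=13 bound=2 product=6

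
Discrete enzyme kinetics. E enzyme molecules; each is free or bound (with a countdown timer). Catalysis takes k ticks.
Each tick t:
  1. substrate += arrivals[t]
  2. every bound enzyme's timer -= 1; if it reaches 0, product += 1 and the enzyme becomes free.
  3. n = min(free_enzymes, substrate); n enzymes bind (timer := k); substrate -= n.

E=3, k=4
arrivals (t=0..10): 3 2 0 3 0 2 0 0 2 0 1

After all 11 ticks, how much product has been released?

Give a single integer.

Answer: 6

Derivation:
t=0: arr=3 -> substrate=0 bound=3 product=0
t=1: arr=2 -> substrate=2 bound=3 product=0
t=2: arr=0 -> substrate=2 bound=3 product=0
t=3: arr=3 -> substrate=5 bound=3 product=0
t=4: arr=0 -> substrate=2 bound=3 product=3
t=5: arr=2 -> substrate=4 bound=3 product=3
t=6: arr=0 -> substrate=4 bound=3 product=3
t=7: arr=0 -> substrate=4 bound=3 product=3
t=8: arr=2 -> substrate=3 bound=3 product=6
t=9: arr=0 -> substrate=3 bound=3 product=6
t=10: arr=1 -> substrate=4 bound=3 product=6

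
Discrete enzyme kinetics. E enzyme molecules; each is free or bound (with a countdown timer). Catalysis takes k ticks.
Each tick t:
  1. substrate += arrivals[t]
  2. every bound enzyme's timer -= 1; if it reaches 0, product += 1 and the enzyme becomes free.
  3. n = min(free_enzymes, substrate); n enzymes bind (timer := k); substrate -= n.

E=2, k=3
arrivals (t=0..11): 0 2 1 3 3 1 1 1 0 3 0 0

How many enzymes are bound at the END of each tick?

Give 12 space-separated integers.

t=0: arr=0 -> substrate=0 bound=0 product=0
t=1: arr=2 -> substrate=0 bound=2 product=0
t=2: arr=1 -> substrate=1 bound=2 product=0
t=3: arr=3 -> substrate=4 bound=2 product=0
t=4: arr=3 -> substrate=5 bound=2 product=2
t=5: arr=1 -> substrate=6 bound=2 product=2
t=6: arr=1 -> substrate=7 bound=2 product=2
t=7: arr=1 -> substrate=6 bound=2 product=4
t=8: arr=0 -> substrate=6 bound=2 product=4
t=9: arr=3 -> substrate=9 bound=2 product=4
t=10: arr=0 -> substrate=7 bound=2 product=6
t=11: arr=0 -> substrate=7 bound=2 product=6

Answer: 0 2 2 2 2 2 2 2 2 2 2 2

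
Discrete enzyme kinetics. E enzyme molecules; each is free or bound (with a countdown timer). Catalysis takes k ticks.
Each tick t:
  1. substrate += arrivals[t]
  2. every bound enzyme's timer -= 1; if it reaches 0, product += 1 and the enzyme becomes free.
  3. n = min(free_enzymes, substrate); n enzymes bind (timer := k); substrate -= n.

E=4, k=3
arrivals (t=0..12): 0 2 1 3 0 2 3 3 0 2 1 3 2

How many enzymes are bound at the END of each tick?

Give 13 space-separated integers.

Answer: 0 2 3 4 4 4 4 4 4 4 4 4 4

Derivation:
t=0: arr=0 -> substrate=0 bound=0 product=0
t=1: arr=2 -> substrate=0 bound=2 product=0
t=2: arr=1 -> substrate=0 bound=3 product=0
t=3: arr=3 -> substrate=2 bound=4 product=0
t=4: arr=0 -> substrate=0 bound=4 product=2
t=5: arr=2 -> substrate=1 bound=4 product=3
t=6: arr=3 -> substrate=3 bound=4 product=4
t=7: arr=3 -> substrate=4 bound=4 product=6
t=8: arr=0 -> substrate=3 bound=4 product=7
t=9: arr=2 -> substrate=4 bound=4 product=8
t=10: arr=1 -> substrate=3 bound=4 product=10
t=11: arr=3 -> substrate=5 bound=4 product=11
t=12: arr=2 -> substrate=6 bound=4 product=12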